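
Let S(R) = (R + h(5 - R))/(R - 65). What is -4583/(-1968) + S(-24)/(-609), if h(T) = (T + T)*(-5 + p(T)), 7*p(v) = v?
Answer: 579268931/248890992 ≈ 2.3274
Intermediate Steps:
p(v) = v/7
h(T) = 2*T*(-5 + T/7) (h(T) = (T + T)*(-5 + T/7) = (2*T)*(-5 + T/7) = 2*T*(-5 + T/7))
S(R) = (R + 2*(-30 - R)*(5 - R)/7)/(-65 + R) (S(R) = (R + 2*(5 - R)*(-35 + (5 - R))/7)/(R - 65) = (R + 2*(5 - R)*(-30 - R)/7)/(-65 + R) = (R + 2*(-30 - R)*(5 - R)/7)/(-65 + R))
-4583/(-1968) + S(-24)/(-609) = -4583/(-1968) + ((-300 + 2*(-24)**2 + 57*(-24))/(7*(-65 - 24)))/(-609) = -4583*(-1/1968) + ((1/7)*(-300 + 2*576 - 1368)/(-89))*(-1/609) = 4583/1968 + ((1/7)*(-1/89)*(-300 + 1152 - 1368))*(-1/609) = 4583/1968 + ((1/7)*(-1/89)*(-516))*(-1/609) = 4583/1968 + (516/623)*(-1/609) = 4583/1968 - 172/126469 = 579268931/248890992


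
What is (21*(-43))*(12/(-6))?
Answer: 1806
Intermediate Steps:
(21*(-43))*(12/(-6)) = -10836*(-1)/6 = -903*(-2) = 1806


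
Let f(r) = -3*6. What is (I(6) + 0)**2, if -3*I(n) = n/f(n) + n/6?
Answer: 4/81 ≈ 0.049383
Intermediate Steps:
f(r) = -18
I(n) = -n/27 (I(n) = -(n/(-18) + n/6)/3 = -(n*(-1/18) + n*(1/6))/3 = -(-n/18 + n/6)/3 = -n/27)
(I(6) + 0)**2 = (-1/27*6 + 0)**2 = (-2/9 + 0)**2 = (-2/9)**2 = 4/81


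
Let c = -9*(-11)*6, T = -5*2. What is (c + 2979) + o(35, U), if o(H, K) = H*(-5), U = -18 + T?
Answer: 3398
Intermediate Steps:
T = -10
U = -28 (U = -18 - 10 = -28)
o(H, K) = -5*H
c = 594 (c = 99*6 = 594)
(c + 2979) + o(35, U) = (594 + 2979) - 5*35 = 3573 - 175 = 3398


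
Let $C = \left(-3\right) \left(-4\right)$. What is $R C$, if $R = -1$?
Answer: $-12$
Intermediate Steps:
$C = 12$
$R C = \left(-1\right) 12 = -12$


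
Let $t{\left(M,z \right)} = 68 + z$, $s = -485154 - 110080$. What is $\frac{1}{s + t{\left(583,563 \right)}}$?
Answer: $- \frac{1}{594603} \approx -1.6818 \cdot 10^{-6}$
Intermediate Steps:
$s = -595234$
$\frac{1}{s + t{\left(583,563 \right)}} = \frac{1}{-595234 + \left(68 + 563\right)} = \frac{1}{-595234 + 631} = \frac{1}{-594603} = - \frac{1}{594603}$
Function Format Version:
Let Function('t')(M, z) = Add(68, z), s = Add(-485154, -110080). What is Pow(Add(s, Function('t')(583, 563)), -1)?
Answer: Rational(-1, 594603) ≈ -1.6818e-6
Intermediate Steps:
s = -595234
Pow(Add(s, Function('t')(583, 563)), -1) = Pow(Add(-595234, Add(68, 563)), -1) = Pow(Add(-595234, 631), -1) = Pow(-594603, -1) = Rational(-1, 594603)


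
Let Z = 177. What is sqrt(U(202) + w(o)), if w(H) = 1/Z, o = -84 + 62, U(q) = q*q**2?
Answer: sqrt(258226400409)/177 ≈ 2871.0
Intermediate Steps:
U(q) = q**3
o = -22
w(H) = 1/177
sqrt(U(202) + w(o)) = sqrt(202**3 + 1/177) = sqrt(8242408 + 1/177) = sqrt(1458906217/177) = sqrt(258226400409)/177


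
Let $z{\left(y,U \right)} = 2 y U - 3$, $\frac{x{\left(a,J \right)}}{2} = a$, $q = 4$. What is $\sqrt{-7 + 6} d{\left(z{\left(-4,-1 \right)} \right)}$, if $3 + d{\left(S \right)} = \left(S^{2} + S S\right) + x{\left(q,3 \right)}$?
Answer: $55 i \approx 55.0 i$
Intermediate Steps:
$x{\left(a,J \right)} = 2 a$
$z{\left(y,U \right)} = -3 + 2 U y$ ($z{\left(y,U \right)} = 2 U y - 3 = -3 + 2 U y$)
$d{\left(S \right)} = 5 + 2 S^{2}$ ($d{\left(S \right)} = -3 + \left(\left(S^{2} + S S\right) + 2 \cdot 4\right) = -3 + \left(\left(S^{2} + S^{2}\right) + 8\right) = -3 + \left(2 S^{2} + 8\right) = -3 + \left(8 + 2 S^{2}\right) = 5 + 2 S^{2}$)
$\sqrt{-7 + 6} d{\left(z{\left(-4,-1 \right)} \right)} = \sqrt{-7 + 6} \left(5 + 2 \left(-3 + 2 \left(-1\right) \left(-4\right)\right)^{2}\right) = \sqrt{-1} \left(5 + 2 \left(-3 + 8\right)^{2}\right) = i \left(5 + 2 \cdot 5^{2}\right) = i \left(5 + 2 \cdot 25\right) = i \left(5 + 50\right) = i 55 = 55 i$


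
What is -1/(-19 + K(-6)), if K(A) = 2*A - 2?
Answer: 1/33 ≈ 0.030303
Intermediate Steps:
K(A) = -2 + 2*A
-1/(-19 + K(-6)) = -1/(-19 + (-2 + 2*(-6))) = -1/(-19 + (-2 - 12)) = -1/(-19 - 14) = -1/(-33) = -1/33*(-1) = 1/33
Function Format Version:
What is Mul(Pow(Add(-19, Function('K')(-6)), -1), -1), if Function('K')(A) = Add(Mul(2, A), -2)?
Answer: Rational(1, 33) ≈ 0.030303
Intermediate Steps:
Function('K')(A) = Add(-2, Mul(2, A))
Mul(Pow(Add(-19, Function('K')(-6)), -1), -1) = Mul(Pow(Add(-19, Add(-2, Mul(2, -6))), -1), -1) = Mul(Pow(Add(-19, Add(-2, -12)), -1), -1) = Mul(Pow(Add(-19, -14), -1), -1) = Mul(Pow(-33, -1), -1) = Mul(Rational(-1, 33), -1) = Rational(1, 33)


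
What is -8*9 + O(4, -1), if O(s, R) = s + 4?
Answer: -64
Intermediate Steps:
O(s, R) = 4 + s
-8*9 + O(4, -1) = -8*9 + (4 + 4) = -72 + 8 = -64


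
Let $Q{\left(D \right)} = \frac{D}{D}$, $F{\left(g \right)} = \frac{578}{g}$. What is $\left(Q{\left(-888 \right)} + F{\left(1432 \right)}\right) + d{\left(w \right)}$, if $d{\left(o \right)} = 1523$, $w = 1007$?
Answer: $\frac{1091473}{716} \approx 1524.4$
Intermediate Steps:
$Q{\left(D \right)} = 1$
$\left(Q{\left(-888 \right)} + F{\left(1432 \right)}\right) + d{\left(w \right)} = \left(1 + \frac{578}{1432}\right) + 1523 = \left(1 + 578 \cdot \frac{1}{1432}\right) + 1523 = \left(1 + \frac{289}{716}\right) + 1523 = \frac{1005}{716} + 1523 = \frac{1091473}{716}$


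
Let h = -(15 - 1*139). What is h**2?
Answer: 15376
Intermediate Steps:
h = 124 (h = -(15 - 139) = -1*(-124) = 124)
h**2 = 124**2 = 15376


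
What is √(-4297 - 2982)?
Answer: I*√7279 ≈ 85.317*I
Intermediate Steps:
√(-4297 - 2982) = √(-7279) = I*√7279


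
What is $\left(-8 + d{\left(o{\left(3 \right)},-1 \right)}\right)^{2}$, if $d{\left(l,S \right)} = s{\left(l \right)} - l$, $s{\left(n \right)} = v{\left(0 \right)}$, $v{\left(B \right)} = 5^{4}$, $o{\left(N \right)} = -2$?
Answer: $383161$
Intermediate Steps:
$v{\left(B \right)} = 625$
$s{\left(n \right)} = 625$
$d{\left(l,S \right)} = 625 - l$
$\left(-8 + d{\left(o{\left(3 \right)},-1 \right)}\right)^{2} = \left(-8 + \left(625 - -2\right)\right)^{2} = \left(-8 + \left(625 + 2\right)\right)^{2} = \left(-8 + 627\right)^{2} = 619^{2} = 383161$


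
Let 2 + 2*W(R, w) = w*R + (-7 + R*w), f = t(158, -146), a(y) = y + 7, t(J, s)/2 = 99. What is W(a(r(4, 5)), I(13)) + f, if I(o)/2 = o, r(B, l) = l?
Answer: 1011/2 ≈ 505.50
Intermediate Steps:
t(J, s) = 198 (t(J, s) = 2*99 = 198)
I(o) = 2*o
a(y) = 7 + y
f = 198
W(R, w) = -9/2 + R*w (W(R, w) = -1 + (w*R + (-7 + R*w))/2 = -1 + (R*w + (-7 + R*w))/2 = -1 + (-7 + 2*R*w)/2 = -1 + (-7/2 + R*w) = -9/2 + R*w)
W(a(r(4, 5)), I(13)) + f = (-9/2 + (7 + 5)*(2*13)) + 198 = (-9/2 + 12*26) + 198 = (-9/2 + 312) + 198 = 615/2 + 198 = 1011/2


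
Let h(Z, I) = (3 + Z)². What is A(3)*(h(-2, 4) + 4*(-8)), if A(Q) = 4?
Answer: -124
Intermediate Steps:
A(3)*(h(-2, 4) + 4*(-8)) = 4*((3 - 2)² + 4*(-8)) = 4*(1² - 32) = 4*(1 - 32) = 4*(-31) = -124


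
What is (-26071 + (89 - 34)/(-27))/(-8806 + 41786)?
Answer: -175993/222615 ≈ -0.79057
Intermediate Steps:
(-26071 + (89 - 34)/(-27))/(-8806 + 41786) = (-26071 + 55*(-1/27))/32980 = (-26071 - 55/27)*(1/32980) = -703972/27*1/32980 = -175993/222615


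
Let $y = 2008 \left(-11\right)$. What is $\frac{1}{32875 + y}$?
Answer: $\frac{1}{10787} \approx 9.2704 \cdot 10^{-5}$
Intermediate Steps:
$y = -22088$
$\frac{1}{32875 + y} = \frac{1}{32875 - 22088} = \frac{1}{10787}$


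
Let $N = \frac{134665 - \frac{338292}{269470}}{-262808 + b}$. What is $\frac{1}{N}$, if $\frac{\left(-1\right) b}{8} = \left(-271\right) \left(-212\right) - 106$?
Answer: $- \frac{97221542360}{18143919629} \approx -5.3584$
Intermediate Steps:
$b = -458768$ ($b = - 8 \left(\left(-271\right) \left(-212\right) - 106\right) = - 8 \left(57452 - 106\right) = \left(-8\right) 57346 = -458768$)
$N = - \frac{18143919629}{97221542360}$ ($N = \frac{134665 - \frac{338292}{269470}}{-262808 - 458768} = \frac{134665 - \frac{169146}{134735}}{-721576} = \left(134665 - \frac{169146}{134735}\right) \left(- \frac{1}{721576}\right) = \frac{18143919629}{134735} \left(- \frac{1}{721576}\right) = - \frac{18143919629}{97221542360} \approx -0.18662$)
$\frac{1}{N} = \frac{1}{- \frac{18143919629}{97221542360}} = - \frac{97221542360}{18143919629}$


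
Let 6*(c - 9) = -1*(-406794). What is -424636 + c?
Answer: -356828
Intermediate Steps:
c = 67808 (c = 9 + (-1*(-406794))/6 = 9 + (⅙)*406794 = 9 + 67799 = 67808)
-424636 + c = -424636 + 67808 = -356828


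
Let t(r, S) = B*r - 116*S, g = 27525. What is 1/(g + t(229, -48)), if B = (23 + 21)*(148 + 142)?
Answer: 1/2955133 ≈ 3.3839e-7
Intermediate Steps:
B = 12760 (B = 44*290 = 12760)
t(r, S) = -116*S + 12760*r (t(r, S) = 12760*r - 116*S = -116*S + 12760*r)
1/(g + t(229, -48)) = 1/(27525 + (-116*(-48) + 12760*229)) = 1/(27525 + (5568 + 2922040)) = 1/(27525 + 2927608) = 1/2955133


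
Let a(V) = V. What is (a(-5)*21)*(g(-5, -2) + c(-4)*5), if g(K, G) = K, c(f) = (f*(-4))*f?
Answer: 34125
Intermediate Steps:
c(f) = -4*f**2 (c(f) = (-4*f)*f = -4*f**2)
(a(-5)*21)*(g(-5, -2) + c(-4)*5) = (-5*21)*(-5 - 4*(-4)**2*5) = -105*(-5 - 4*16*5) = -105*(-5 - 64*5) = -105*(-5 - 320) = -105*(-325) = 34125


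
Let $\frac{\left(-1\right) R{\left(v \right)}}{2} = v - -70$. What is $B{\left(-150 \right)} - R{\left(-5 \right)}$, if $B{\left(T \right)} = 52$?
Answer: $182$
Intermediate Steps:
$R{\left(v \right)} = -140 - 2 v$ ($R{\left(v \right)} = - 2 \left(v - -70\right) = - 2 \left(v + 70\right) = - 2 \left(70 + v\right) = -140 - 2 v$)
$B{\left(-150 \right)} - R{\left(-5 \right)} = 52 - \left(-140 - -10\right) = 52 - \left(-140 + 10\right) = 52 - -130 = 52 + 130 = 182$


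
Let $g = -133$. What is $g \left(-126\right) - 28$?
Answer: $16730$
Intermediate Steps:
$g \left(-126\right) - 28 = \left(-133\right) \left(-126\right) - 28 = 16758 - 28 = 16730$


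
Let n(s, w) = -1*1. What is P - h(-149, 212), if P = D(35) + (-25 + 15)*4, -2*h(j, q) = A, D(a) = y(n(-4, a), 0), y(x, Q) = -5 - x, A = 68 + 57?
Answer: 37/2 ≈ 18.500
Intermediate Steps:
A = 125
n(s, w) = -1
D(a) = -4 (D(a) = -5 - 1*(-1) = -5 + 1 = -4)
h(j, q) = -125/2 (h(j, q) = -1/2*125 = -125/2)
P = -44 (P = -4 + (-25 + 15)*4 = -4 - 10*4 = -4 - 40 = -44)
P - h(-149, 212) = -44 - 1*(-125/2) = -44 + 125/2 = 37/2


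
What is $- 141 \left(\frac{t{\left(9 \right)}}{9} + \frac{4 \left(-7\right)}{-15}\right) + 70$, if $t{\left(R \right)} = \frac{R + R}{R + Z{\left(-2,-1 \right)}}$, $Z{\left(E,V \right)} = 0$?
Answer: $- \frac{3368}{15} \approx -224.53$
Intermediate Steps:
$t{\left(R \right)} = 2$ ($t{\left(R \right)} = \frac{R + R}{R + 0} = \frac{2 R}{R} = 2$)
$- 141 \left(\frac{t{\left(9 \right)}}{9} + \frac{4 \left(-7\right)}{-15}\right) + 70 = - 141 \left(\frac{2}{9} + \frac{4 \left(-7\right)}{-15}\right) + 70 = - 141 \left(2 \cdot \frac{1}{9} - - \frac{28}{15}\right) + 70 = - 141 \left(\frac{2}{9} + \frac{28}{15}\right) + 70 = \left(-141\right) \frac{94}{45} + 70 = - \frac{4418}{15} + 70 = - \frac{3368}{15}$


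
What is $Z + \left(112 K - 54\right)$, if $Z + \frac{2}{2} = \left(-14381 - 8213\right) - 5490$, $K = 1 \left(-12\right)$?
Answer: $-29483$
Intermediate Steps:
$K = -12$
$Z = -28085$ ($Z = -1 - 28084 = -28085$)
$Z + \left(112 K - 54\right) = -28085 + \left(112 \left(-12\right) - 54\right) = -28085 - 1398 = -29483$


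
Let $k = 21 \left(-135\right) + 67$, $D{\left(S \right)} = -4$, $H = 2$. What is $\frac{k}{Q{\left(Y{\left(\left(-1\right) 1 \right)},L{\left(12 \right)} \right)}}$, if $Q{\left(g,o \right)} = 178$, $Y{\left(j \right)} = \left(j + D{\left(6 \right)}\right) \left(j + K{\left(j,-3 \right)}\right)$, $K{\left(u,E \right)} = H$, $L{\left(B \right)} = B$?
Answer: $- \frac{1384}{89} \approx -15.551$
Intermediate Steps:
$K{\left(u,E \right)} = 2$
$Y{\left(j \right)} = \left(-4 + j\right) \left(2 + j\right)$ ($Y{\left(j \right)} = \left(j - 4\right) \left(j + 2\right) = \left(-4 + j\right) \left(2 + j\right)$)
$k = -2768$ ($k = -2835 + 67 = -2768$)
$\frac{k}{Q{\left(Y{\left(\left(-1\right) 1 \right)},L{\left(12 \right)} \right)}} = - \frac{2768}{178} = \left(-2768\right) \frac{1}{178} = - \frac{1384}{89}$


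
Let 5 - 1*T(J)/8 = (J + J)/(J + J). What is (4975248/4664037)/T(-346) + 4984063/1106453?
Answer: 15611921121457/3440358487174 ≈ 4.5379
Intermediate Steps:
T(J) = 32 (T(J) = 40 - 8*(J + J)/(J + J) = 40 - 8*2*J/(2*J) = 40 - 8*2*J*1/(2*J) = 40 - 8*1 = 40 - 8 = 32)
(4975248/4664037)/T(-346) + 4984063/1106453 = (4975248/4664037)/32 + 4984063/1106453 = (4975248*(1/4664037))*(1/32) + 4984063*(1/1106453) = (1658416/1554679)*(1/32) + 4984063/1106453 = 103651/3109358 + 4984063/1106453 = 15611921121457/3440358487174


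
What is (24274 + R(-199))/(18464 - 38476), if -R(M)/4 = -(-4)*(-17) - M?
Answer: -11875/10006 ≈ -1.1868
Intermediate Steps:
R(M) = 272 + 4*M (R(M) = -4*(-(-4)*(-17) - M) = -4*(-4*17 - M) = -4*(-68 - M) = 272 + 4*M)
(24274 + R(-199))/(18464 - 38476) = (24274 + (272 + 4*(-199)))/(18464 - 38476) = (24274 + (272 - 796))/(-20012) = (24274 - 524)*(-1/20012) = 23750*(-1/20012) = -11875/10006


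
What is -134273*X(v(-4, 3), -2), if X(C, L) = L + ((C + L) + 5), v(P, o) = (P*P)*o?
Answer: -6579377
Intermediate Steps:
v(P, o) = o*P² (v(P, o) = P²*o = o*P²)
X(C, L) = 5 + C + 2*L (X(C, L) = L + (5 + C + L) = 5 + C + 2*L)
-134273*X(v(-4, 3), -2) = -134273*(5 + 3*(-4)² + 2*(-2)) = -134273*(5 + 3*16 - 4) = -134273*(5 + 48 - 4) = -134273*49 = -6579377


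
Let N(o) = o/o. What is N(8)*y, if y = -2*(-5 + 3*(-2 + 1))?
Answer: 16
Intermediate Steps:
N(o) = 1
y = 16 (y = -2*(-5 + 3*(-1)) = -2*(-5 - 3) = -2*(-8) = 16)
N(8)*y = 1*16 = 16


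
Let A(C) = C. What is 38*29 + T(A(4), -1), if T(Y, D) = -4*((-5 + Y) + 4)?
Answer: 1090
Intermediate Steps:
T(Y, D) = 4 - 4*Y (T(Y, D) = -4*(-1 + Y) = 4 - 4*Y)
38*29 + T(A(4), -1) = 38*29 + (4 - 4*4) = 1102 + (4 - 16) = 1102 - 12 = 1090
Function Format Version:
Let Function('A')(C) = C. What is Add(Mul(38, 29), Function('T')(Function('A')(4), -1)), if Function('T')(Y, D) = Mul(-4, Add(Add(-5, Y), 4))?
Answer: 1090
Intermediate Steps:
Function('T')(Y, D) = Add(4, Mul(-4, Y)) (Function('T')(Y, D) = Mul(-4, Add(-1, Y)) = Add(4, Mul(-4, Y)))
Add(Mul(38, 29), Function('T')(Function('A')(4), -1)) = Add(Mul(38, 29), Add(4, Mul(-4, 4))) = Add(1102, Add(4, -16)) = Add(1102, -12) = 1090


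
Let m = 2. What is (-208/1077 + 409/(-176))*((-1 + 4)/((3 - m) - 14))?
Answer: 477101/821392 ≈ 0.58084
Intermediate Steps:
(-208/1077 + 409/(-176))*((-1 + 4)/((3 - m) - 14)) = (-208/1077 + 409/(-176))*((-1 + 4)/((3 - 1*2) - 14)) = (-208*1/1077 + 409*(-1/176))*(3/((3 - 2) - 14)) = (-208/1077 - 409/176)*(3/(1 - 14)) = -477101/(63184*(-13)) = -477101*(-1)/(63184*13) = -477101/189552*(-3/13) = 477101/821392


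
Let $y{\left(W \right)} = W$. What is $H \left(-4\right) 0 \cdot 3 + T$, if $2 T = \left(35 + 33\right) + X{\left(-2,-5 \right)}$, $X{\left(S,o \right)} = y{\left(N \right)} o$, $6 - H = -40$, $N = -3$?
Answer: $\frac{83}{2} \approx 41.5$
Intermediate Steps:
$H = 46$ ($H = 6 - -40 = 6 + 40 = 46$)
$X{\left(S,o \right)} = - 3 o$
$T = \frac{83}{2}$ ($T = \frac{\left(35 + 33\right) - -15}{2} = \frac{68 + 15}{2} = \frac{1}{2} \cdot 83 = \frac{83}{2} \approx 41.5$)
$H \left(-4\right) 0 \cdot 3 + T = 46 \left(-4\right) 0 \cdot 3 + \frac{83}{2} = 46 \cdot 0 \cdot 3 + \frac{83}{2} = 46 \cdot 0 + \frac{83}{2} = 0 + \frac{83}{2} = \frac{83}{2}$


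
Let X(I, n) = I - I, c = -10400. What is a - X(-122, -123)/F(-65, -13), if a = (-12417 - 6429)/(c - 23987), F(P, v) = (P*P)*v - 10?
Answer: 18846/34387 ≈ 0.54806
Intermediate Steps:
F(P, v) = -10 + v*P² (F(P, v) = P²*v - 10 = v*P² - 10 = -10 + v*P²)
X(I, n) = 0
a = 18846/34387 (a = (-12417 - 6429)/(-10400 - 23987) = -18846/(-34387) = -18846*(-1/34387) = 18846/34387 ≈ 0.54806)
a - X(-122, -123)/F(-65, -13) = 18846/34387 - 0/(-10 - 13*(-65)²) = 18846/34387 - 0/(-10 - 13*4225) = 18846/34387 - 0/(-10 - 54925) = 18846/34387 - 0/(-54935) = 18846/34387 - 0*(-1)/54935 = 18846/34387 - 1*0 = 18846/34387 + 0 = 18846/34387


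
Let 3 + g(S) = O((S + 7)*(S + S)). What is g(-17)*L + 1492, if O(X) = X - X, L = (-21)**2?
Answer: 169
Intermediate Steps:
L = 441
O(X) = 0
g(S) = -3 (g(S) = -3 + 0 = -3)
g(-17)*L + 1492 = -3*441 + 1492 = -1323 + 1492 = 169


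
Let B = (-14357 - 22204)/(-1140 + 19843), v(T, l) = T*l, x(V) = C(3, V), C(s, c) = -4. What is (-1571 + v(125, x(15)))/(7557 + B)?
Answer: -38733913/141302010 ≈ -0.27412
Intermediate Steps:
x(V) = -4
B = -36561/18703 ≈ -1.9548
(-1571 + v(125, x(15)))/(7557 + B) = (-1571 + 125*(-4))/(7557 - 36561/18703) = (-1571 - 500)/(141302010/18703) = -2071*18703/141302010 = -38733913/141302010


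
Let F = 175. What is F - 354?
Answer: -179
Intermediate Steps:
F - 354 = 175 - 354 = -179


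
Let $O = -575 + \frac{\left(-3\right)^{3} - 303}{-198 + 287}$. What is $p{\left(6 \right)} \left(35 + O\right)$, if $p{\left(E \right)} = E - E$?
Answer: $0$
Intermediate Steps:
$p{\left(E \right)} = 0$
$O = - \frac{51505}{89}$ ($O = -575 + \frac{-27 - 303}{89} = -575 - \frac{330}{89} = - \frac{51505}{89} \approx -578.71$)
$p{\left(6 \right)} \left(35 + O\right) = 0 \left(35 - \frac{51505}{89}\right) = 0 \left(- \frac{48390}{89}\right) = 0$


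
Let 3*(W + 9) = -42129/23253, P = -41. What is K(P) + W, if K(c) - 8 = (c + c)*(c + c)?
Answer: 52105292/7751 ≈ 6722.4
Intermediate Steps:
W = -74440/7751 (W = -9 + (-42129/23253)/3 = -9 + (-42129*1/23253)/3 = -9 + (⅓)*(-14043/7751) = -9 - 4681/7751 = -74440/7751 ≈ -9.6039)
K(c) = 8 + 4*c² (K(c) = 8 + (c + c)*(c + c) = 8 + (2*c)*(2*c) = 8 + 4*c²)
K(P) + W = (8 + 4*(-41)²) - 74440/7751 = (8 + 4*1681) - 74440/7751 = (8 + 6724) - 74440/7751 = 6732 - 74440/7751 = 52105292/7751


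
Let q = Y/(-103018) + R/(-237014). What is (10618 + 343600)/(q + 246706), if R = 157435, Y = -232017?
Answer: 1081104695450867/752973399832040 ≈ 1.4358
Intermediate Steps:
q = 9693159602/6104177063 (q = -232017/(-103018) + 157435/(-237014) = -232017*(-1/103018) + 157435*(-1/237014) = 232017/103018 - 157435/237014 = 9693159602/6104177063 ≈ 1.5880)
(10618 + 343600)/(q + 246706) = (10618 + 343600)/(9693159602/6104177063 + 246706) = 354218/(1505946799664080/6104177063) = 354218*(6104177063/1505946799664080) = 1081104695450867/752973399832040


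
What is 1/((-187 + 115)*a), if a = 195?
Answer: -1/14040 ≈ -7.1225e-5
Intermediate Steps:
1/((-187 + 115)*a) = 1/((-187 + 115)*195) = 1/(-72*195) = 1/(-14040) = -1/14040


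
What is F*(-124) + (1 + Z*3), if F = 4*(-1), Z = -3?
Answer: 488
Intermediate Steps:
F = -4
F*(-124) + (1 + Z*3) = -4*(-124) + (1 - 3*3) = 496 + (1 - 9) = 496 - 8 = 488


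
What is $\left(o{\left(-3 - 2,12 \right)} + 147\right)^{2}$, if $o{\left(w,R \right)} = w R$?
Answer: $7569$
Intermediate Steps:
$o{\left(w,R \right)} = R w$
$\left(o{\left(-3 - 2,12 \right)} + 147\right)^{2} = \left(12 \left(-3 - 2\right) + 147\right)^{2} = \left(12 \left(-5\right) + 147\right)^{2} = \left(-60 + 147\right)^{2} = 87^{2} = 7569$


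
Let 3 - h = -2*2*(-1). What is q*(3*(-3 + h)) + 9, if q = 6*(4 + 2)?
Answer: -423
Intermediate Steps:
h = -1 (h = 3 - (-2*2)*(-1) = 3 - (-4)*(-1) = 3 - 1*4 = 3 - 4 = -1)
q = 36 (q = 6*6 = 36)
q*(3*(-3 + h)) + 9 = 36*(3*(-3 - 1)) + 9 = 36*(3*(-4)) + 9 = 36*(-12) + 9 = -432 + 9 = -423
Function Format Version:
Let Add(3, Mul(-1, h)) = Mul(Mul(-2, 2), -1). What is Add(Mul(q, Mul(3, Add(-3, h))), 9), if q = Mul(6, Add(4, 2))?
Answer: -423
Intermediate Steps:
h = -1 (h = Add(3, Mul(-1, Mul(Mul(-2, 2), -1))) = Add(3, Mul(-1, Mul(-4, -1))) = Add(3, Mul(-1, 4)) = Add(3, -4) = -1)
q = 36 (q = Mul(6, 6) = 36)
Add(Mul(q, Mul(3, Add(-3, h))), 9) = Add(Mul(36, Mul(3, Add(-3, -1))), 9) = Add(Mul(36, Mul(3, -4)), 9) = Add(Mul(36, -12), 9) = Add(-432, 9) = -423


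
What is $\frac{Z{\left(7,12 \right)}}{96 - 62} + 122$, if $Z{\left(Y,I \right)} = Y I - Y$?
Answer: $\frac{4225}{34} \approx 124.26$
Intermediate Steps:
$Z{\left(Y,I \right)} = - Y + I Y$ ($Z{\left(Y,I \right)} = I Y - Y = - Y + I Y$)
$\frac{Z{\left(7,12 \right)}}{96 - 62} + 122 = \frac{7 \left(-1 + 12\right)}{96 - 62} + 122 = \frac{7 \cdot 11}{34} + 122 = \frac{1}{34} \cdot 77 + 122 = \frac{77}{34} + 122 = \frac{4225}{34}$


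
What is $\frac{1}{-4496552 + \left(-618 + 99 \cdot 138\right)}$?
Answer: $- \frac{1}{4483508} \approx -2.2304 \cdot 10^{-7}$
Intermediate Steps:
$\frac{1}{-4496552 + \left(-618 + 99 \cdot 138\right)} = \frac{1}{-4496552 + \left(-618 + 13662\right)} = \frac{1}{-4496552 + 13044} = \frac{1}{-4483508} = - \frac{1}{4483508}$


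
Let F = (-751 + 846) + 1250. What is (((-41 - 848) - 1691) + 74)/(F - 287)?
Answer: -1253/529 ≈ -2.3686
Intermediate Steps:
F = 1345 (F = 95 + 1250 = 1345)
(((-41 - 848) - 1691) + 74)/(F - 287) = (((-41 - 848) - 1691) + 74)/(1345 - 287) = ((-889 - 1691) + 74)/1058 = (-2580 + 74)*(1/1058) = -2506*1/1058 = -1253/529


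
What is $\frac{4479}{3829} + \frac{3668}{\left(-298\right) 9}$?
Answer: $- \frac{1016047}{5134689} \approx -0.19788$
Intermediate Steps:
$\frac{4479}{3829} + \frac{3668}{\left(-298\right) 9} = 4479 \cdot \frac{1}{3829} + \frac{3668}{-2682} = \frac{4479}{3829} + 3668 \left(- \frac{1}{2682}\right) = \frac{4479}{3829} - \frac{1834}{1341} = - \frac{1016047}{5134689}$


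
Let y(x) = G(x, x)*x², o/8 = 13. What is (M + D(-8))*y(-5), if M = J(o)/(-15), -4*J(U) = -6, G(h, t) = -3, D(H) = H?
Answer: 1215/2 ≈ 607.50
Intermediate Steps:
o = 104 (o = 8*13 = 104)
J(U) = 3/2 (J(U) = -¼*(-6) = 3/2)
y(x) = -3*x²
M = -⅒ (M = (3/2)/(-15) = (3/2)*(-1/15) = -⅒ ≈ -0.10000)
(M + D(-8))*y(-5) = (-⅒ - 8)*(-3*(-5)²) = -(-243)*25/10 = -81/10*(-75) = 1215/2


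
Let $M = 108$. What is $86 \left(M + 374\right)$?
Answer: $41452$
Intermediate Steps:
$86 \left(M + 374\right) = 86 \left(108 + 374\right) = 86 \cdot 482 = 41452$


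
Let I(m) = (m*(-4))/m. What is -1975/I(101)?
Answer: 1975/4 ≈ 493.75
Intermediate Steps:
I(m) = -4 (I(m) = (-4*m)/m = -4)
-1975/I(101) = -1975/(-4) = -1975*(-¼) = 1975/4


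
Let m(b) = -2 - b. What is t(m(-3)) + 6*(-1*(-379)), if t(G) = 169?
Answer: 2443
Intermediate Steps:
t(m(-3)) + 6*(-1*(-379)) = 169 + 6*(-1*(-379)) = 169 + 6*379 = 169 + 2274 = 2443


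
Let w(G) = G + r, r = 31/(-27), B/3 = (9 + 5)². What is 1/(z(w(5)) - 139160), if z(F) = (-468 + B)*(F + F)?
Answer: -9/1244120 ≈ -7.2340e-6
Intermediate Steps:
B = 588 (B = 3*(9 + 5)² = 3*14² = 3*196 = 588)
r = -31/27 (r = 31*(-1/27) = -31/27 ≈ -1.1481)
w(G) = -31/27 + G (w(G) = G - 31/27 = -31/27 + G)
z(F) = 240*F (z(F) = (-468 + 588)*(F + F) = 120*(2*F) = 240*F)
1/(z(w(5)) - 139160) = 1/(240*(-31/27 + 5) - 139160) = 1/(240*(104/27) - 139160) = 1/(8320/9 - 139160) = 1/(-1244120/9) = -9/1244120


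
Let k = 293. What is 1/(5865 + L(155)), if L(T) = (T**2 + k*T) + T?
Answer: 1/75460 ≈ 1.3252e-5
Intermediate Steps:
L(T) = T**2 + 294*T (L(T) = (T**2 + 293*T) + T = T**2 + 294*T)
1/(5865 + L(155)) = 1/(5865 + 155*(294 + 155)) = 1/(5865 + 155*449) = 1/(5865 + 69595) = 1/75460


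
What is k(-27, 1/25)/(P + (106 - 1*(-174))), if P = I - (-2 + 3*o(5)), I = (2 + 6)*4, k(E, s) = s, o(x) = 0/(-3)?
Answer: 1/7850 ≈ 0.00012739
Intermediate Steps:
o(x) = 0 (o(x) = 0*(-⅓) = 0)
I = 32 (I = 8*4 = 32)
P = 34 (P = 32 - (-2 + 3*0) = 32 - (-2 + 0) = 32 - 1*(-2) = 32 + 2 = 34)
k(-27, 1/25)/(P + (106 - 1*(-174))) = (1/25)/(34 + (106 - 1*(-174))) = (1*(1/25))/(34 + (106 + 174)) = 1/(25*(34 + 280)) = (1/25)/314 = (1/25)*(1/314) = 1/7850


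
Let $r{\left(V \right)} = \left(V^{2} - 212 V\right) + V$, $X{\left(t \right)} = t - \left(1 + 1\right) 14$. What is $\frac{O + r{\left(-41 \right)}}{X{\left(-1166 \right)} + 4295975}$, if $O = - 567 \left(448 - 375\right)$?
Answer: $- \frac{31059}{4294781} \approx -0.0072318$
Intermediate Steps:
$X{\left(t \right)} = -28 + t$ ($X{\left(t \right)} = t - 2 \cdot 14 = t - 28 = -28 + t$)
$O = -41391$ ($O = \left(-567\right) 73 = -41391$)
$r{\left(V \right)} = V^{2} - 211 V$
$\frac{O + r{\left(-41 \right)}}{X{\left(-1166 \right)} + 4295975} = \frac{-41391 - 41 \left(-211 - 41\right)}{\left(-28 - 1166\right) + 4295975} = \frac{-41391 - -10332}{-1194 + 4295975} = \frac{-41391 + 10332}{4294781} = \left(-31059\right) \frac{1}{4294781} = - \frac{31059}{4294781}$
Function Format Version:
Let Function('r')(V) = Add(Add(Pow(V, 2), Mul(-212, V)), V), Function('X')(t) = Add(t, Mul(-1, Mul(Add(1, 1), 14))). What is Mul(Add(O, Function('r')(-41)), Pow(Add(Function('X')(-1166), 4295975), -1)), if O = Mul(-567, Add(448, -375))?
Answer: Rational(-31059, 4294781) ≈ -0.0072318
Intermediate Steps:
Function('X')(t) = Add(-28, t) (Function('X')(t) = Add(t, Mul(-1, Mul(2, 14))) = Add(t, Mul(-1, 28)) = Add(t, -28) = Add(-28, t))
O = -41391 (O = Mul(-567, 73) = -41391)
Function('r')(V) = Add(Pow(V, 2), Mul(-211, V))
Mul(Add(O, Function('r')(-41)), Pow(Add(Function('X')(-1166), 4295975), -1)) = Mul(Add(-41391, Mul(-41, Add(-211, -41))), Pow(Add(Add(-28, -1166), 4295975), -1)) = Mul(Add(-41391, Mul(-41, -252)), Pow(Add(-1194, 4295975), -1)) = Mul(Add(-41391, 10332), Pow(4294781, -1)) = Mul(-31059, Rational(1, 4294781)) = Rational(-31059, 4294781)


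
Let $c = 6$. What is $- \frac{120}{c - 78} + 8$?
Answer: $\frac{29}{3} \approx 9.6667$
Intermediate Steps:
$- \frac{120}{c - 78} + 8 = - \frac{120}{6 - 78} + 8 = - \frac{120}{-72} + 8 = \left(-120\right) \left(- \frac{1}{72}\right) + 8 = \frac{5}{3} + 8 = \frac{29}{3}$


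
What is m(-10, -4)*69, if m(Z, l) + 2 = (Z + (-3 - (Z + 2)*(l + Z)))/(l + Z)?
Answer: 6693/14 ≈ 478.07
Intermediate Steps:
m(Z, l) = -2 + (-3 + Z - (2 + Z)*(Z + l))/(Z + l) (m(Z, l) = -2 + (Z + (-3 - (Z + 2)*(l + Z)))/(l + Z) = -2 + (Z + (-3 - (2 + Z)*(Z + l)))/(Z + l) = -2 + (-3 + Z - (2 + Z)*(Z + l))/(Z + l))
m(-10, -4)*69 = ((-3 - 1*(-10)² - 4*(-4) - 3*(-10) - 1*(-10)*(-4))/(-10 - 4))*69 = ((-3 - 1*100 + 16 + 30 - 40)/(-14))*69 = -(-3 - 100 + 16 + 30 - 40)/14*69 = -1/14*(-97)*69 = (97/14)*69 = 6693/14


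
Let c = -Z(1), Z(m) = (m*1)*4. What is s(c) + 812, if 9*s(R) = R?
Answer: 7304/9 ≈ 811.56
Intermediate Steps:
Z(m) = 4*m (Z(m) = m*4 = 4*m)
c = -4 ≈ -4.0000
s(R) = R/9
s(c) + 812 = (⅑)*(-4) + 812 = -4/9 + 812 = 7304/9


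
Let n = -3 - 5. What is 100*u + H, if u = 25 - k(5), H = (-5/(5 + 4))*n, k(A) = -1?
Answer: 23440/9 ≈ 2604.4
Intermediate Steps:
n = -8
H = 40/9 (H = (-5/(5 + 4))*(-8) = (-5/9)*(-8) = ((⅑)*(-5))*(-8) = -5/9*(-8) = 40/9 ≈ 4.4444)
u = 26 (u = 25 - 1*(-1) = 25 + 1 = 26)
100*u + H = 100*26 + 40/9 = 2600 + 40/9 = 23440/9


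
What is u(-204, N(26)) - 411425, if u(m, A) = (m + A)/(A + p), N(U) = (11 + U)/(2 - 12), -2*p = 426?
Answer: -891555898/2167 ≈ -4.1142e+5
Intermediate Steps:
p = -213 (p = -½*426 = -213)
N(U) = -11/10 - U/10 (N(U) = (11 + U)/(-10) = (11 + U)*(-⅒) = -11/10 - U/10)
u(m, A) = (A + m)/(-213 + A) (u(m, A) = (m + A)/(A - 213) = (A + m)/(-213 + A))
u(-204, N(26)) - 411425 = ((-11/10 - ⅒*26) - 204)/(-213 + (-11/10 - ⅒*26)) - 411425 = ((-11/10 - 13/5) - 204)/(-213 + (-11/10 - 13/5)) - 411425 = (-37/10 - 204)/(-213 - 37/10) - 411425 = -2077/10/(-2167/10) - 411425 = -10/2167*(-2077/10) - 411425 = 2077/2167 - 411425 = -891555898/2167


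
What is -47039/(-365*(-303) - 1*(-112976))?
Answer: -47039/223571 ≈ -0.21040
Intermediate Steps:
-47039/(-365*(-303) - 1*(-112976)) = -47039/(110595 + 112976) = -47039/223571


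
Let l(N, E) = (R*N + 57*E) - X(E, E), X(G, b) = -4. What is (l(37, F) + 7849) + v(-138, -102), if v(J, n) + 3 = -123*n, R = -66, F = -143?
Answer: 9803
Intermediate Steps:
v(J, n) = -3 - 123*n
l(N, E) = 4 - 66*N + 57*E (l(N, E) = (-66*N + 57*E) - 1*(-4) = (-66*N + 57*E) + 4 = 4 - 66*N + 57*E)
(l(37, F) + 7849) + v(-138, -102) = ((4 - 66*37 + 57*(-143)) + 7849) + (-3 - 123*(-102)) = ((4 - 2442 - 8151) + 7849) + (-3 + 12546) = (-10589 + 7849) + 12543 = -2740 + 12543 = 9803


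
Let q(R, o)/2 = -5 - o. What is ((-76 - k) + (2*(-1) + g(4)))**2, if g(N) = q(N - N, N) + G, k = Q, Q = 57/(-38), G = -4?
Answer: 38809/4 ≈ 9702.3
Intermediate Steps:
q(R, o) = -10 - 2*o (q(R, o) = 2*(-5 - o) = -10 - 2*o)
Q = -3/2 (Q = 57*(-1/38) = -3/2 ≈ -1.5000)
k = -3/2 ≈ -1.5000
g(N) = -14 - 2*N (g(N) = (-10 - 2*N) - 4 = -14 - 2*N)
((-76 - k) + (2*(-1) + g(4)))**2 = ((-76 - 1*(-3/2)) + (2*(-1) + (-14 - 2*4)))**2 = ((-76 + 3/2) + (-2 + (-14 - 8)))**2 = (-149/2 + (-2 - 22))**2 = (-149/2 - 24)**2 = (-197/2)**2 = 38809/4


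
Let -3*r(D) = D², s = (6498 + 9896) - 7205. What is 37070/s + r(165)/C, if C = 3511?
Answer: 46762595/32262579 ≈ 1.4494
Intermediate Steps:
s = 9189 (s = 16394 - 7205 = 9189)
r(D) = -D²/3
37070/s + r(165)/C = 37070/9189 - ⅓*165²/3511 = 37070*(1/9189) - ⅓*27225*(1/3511) = 37070/9189 - 9075*1/3511 = 37070/9189 - 9075/3511 = 46762595/32262579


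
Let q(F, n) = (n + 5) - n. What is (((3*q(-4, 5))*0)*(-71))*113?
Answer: 0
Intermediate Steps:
q(F, n) = 5 (q(F, n) = (5 + n) - n = 5)
(((3*q(-4, 5))*0)*(-71))*113 = (((3*5)*0)*(-71))*113 = ((15*0)*(-71))*113 = (0*(-71))*113 = 0*113 = 0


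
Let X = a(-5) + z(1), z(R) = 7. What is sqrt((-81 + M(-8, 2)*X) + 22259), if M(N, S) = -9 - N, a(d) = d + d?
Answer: sqrt(22181) ≈ 148.93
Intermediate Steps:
a(d) = 2*d
X = -3 (X = 2*(-5) + 7 = -10 + 7 = -3)
sqrt((-81 + M(-8, 2)*X) + 22259) = sqrt((-81 + (-9 - 1*(-8))*(-3)) + 22259) = sqrt((-81 + (-9 + 8)*(-3)) + 22259) = sqrt((-81 - 1*(-3)) + 22259) = sqrt((-81 + 3) + 22259) = sqrt(-78 + 22259) = sqrt(22181)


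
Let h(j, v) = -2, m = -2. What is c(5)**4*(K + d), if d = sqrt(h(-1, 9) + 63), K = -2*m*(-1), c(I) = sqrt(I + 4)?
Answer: -324 + 81*sqrt(61) ≈ 308.63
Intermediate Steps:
c(I) = sqrt(4 + I)
K = -4 (K = -2*(-2)*(-1) = 4*(-1) = -4)
d = sqrt(61) (d = sqrt(-2 + 63) = sqrt(61) ≈ 7.8102)
c(5)**4*(K + d) = (sqrt(4 + 5))**4*(-4 + sqrt(61)) = (sqrt(9))**4*(-4 + sqrt(61)) = 3**4*(-4 + sqrt(61)) = 81*(-4 + sqrt(61)) = -324 + 81*sqrt(61)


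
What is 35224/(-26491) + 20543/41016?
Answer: -900542971/1086554856 ≈ -0.82881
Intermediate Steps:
35224/(-26491) + 20543/41016 = 35224*(-1/26491) + 20543*(1/41016) = -35224/26491 + 20543/41016 = -900542971/1086554856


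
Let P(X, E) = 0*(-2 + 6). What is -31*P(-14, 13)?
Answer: 0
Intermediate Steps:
P(X, E) = 0 (P(X, E) = 0*4 = 0)
-31*P(-14, 13) = -31*0 = 0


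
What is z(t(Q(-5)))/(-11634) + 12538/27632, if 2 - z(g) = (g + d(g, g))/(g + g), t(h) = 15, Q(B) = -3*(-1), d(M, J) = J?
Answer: 36459865/80367672 ≈ 0.45366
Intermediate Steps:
Q(B) = 3
z(g) = 1 (z(g) = 2 - (g + g)/(g + g) = 2 - 2*g/(2*g) = 2 - 2*g*1/(2*g) = 2 - 1*1 = 2 - 1 = 1)
z(t(Q(-5)))/(-11634) + 12538/27632 = 1/(-11634) + 12538/27632 = 1*(-1/11634) + 12538*(1/27632) = -1/11634 + 6269/13816 = 36459865/80367672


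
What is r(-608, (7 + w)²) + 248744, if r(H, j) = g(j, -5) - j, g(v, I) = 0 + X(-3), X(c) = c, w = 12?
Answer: 248380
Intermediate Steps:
g(v, I) = -3 (g(v, I) = 0 - 3 = -3)
r(H, j) = -3 - j
r(-608, (7 + w)²) + 248744 = (-3 - (7 + 12)²) + 248744 = (-3 - 1*19²) + 248744 = (-3 - 1*361) + 248744 = (-3 - 361) + 248744 = -364 + 248744 = 248380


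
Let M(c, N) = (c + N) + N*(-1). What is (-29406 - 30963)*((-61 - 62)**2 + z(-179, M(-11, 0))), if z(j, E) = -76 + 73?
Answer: -913141494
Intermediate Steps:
M(c, N) = c (M(c, N) = (N + c) - N = c)
z(j, E) = -3
(-29406 - 30963)*((-61 - 62)**2 + z(-179, M(-11, 0))) = (-29406 - 30963)*((-61 - 62)**2 - 3) = -60369*((-123)**2 - 3) = -60369*(15129 - 3) = -60369*15126 = -913141494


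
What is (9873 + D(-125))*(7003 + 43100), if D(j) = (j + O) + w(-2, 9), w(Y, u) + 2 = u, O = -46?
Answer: 486450027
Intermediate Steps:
w(Y, u) = -2 + u
D(j) = -39 + j (D(j) = (j - 46) + (-2 + 9) = (-46 + j) + 7 = -39 + j)
(9873 + D(-125))*(7003 + 43100) = (9873 + (-39 - 125))*(7003 + 43100) = (9873 - 164)*50103 = 9709*50103 = 486450027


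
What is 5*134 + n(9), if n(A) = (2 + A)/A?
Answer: 6041/9 ≈ 671.22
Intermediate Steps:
n(A) = (2 + A)/A
5*134 + n(9) = 5*134 + (2 + 9)/9 = 670 + (⅑)*11 = 670 + 11/9 = 6041/9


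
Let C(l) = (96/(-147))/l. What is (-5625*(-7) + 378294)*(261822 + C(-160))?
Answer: 3827422711797/35 ≈ 1.0935e+11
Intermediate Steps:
C(l) = -32/(49*l) (C(l) = (96*(-1/147))/l = -32/(49*l))
(-5625*(-7) + 378294)*(261822 + C(-160)) = (-5625*(-7) + 378294)*(261822 - 32/49/(-160)) = (39375 + 378294)*(261822 - 32/49*(-1/160)) = 417669*(261822 + 1/245) = 417669*(64146391/245) = 3827422711797/35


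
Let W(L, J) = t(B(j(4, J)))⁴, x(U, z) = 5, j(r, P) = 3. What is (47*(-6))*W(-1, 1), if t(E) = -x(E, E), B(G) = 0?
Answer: -176250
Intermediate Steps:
t(E) = -5 (t(E) = -1*5 = -5)
W(L, J) = 625 (W(L, J) = (-5)⁴ = 625)
(47*(-6))*W(-1, 1) = (47*(-6))*625 = -282*625 = -176250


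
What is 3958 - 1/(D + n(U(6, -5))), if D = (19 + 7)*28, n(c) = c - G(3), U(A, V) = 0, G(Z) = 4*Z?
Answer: 2833927/716 ≈ 3958.0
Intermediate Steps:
n(c) = -12 + c (n(c) = c - 4*3 = c - 1*12 = c - 12 = -12 + c)
D = 728 (D = 26*28 = 728)
3958 - 1/(D + n(U(6, -5))) = 3958 - 1/(728 + (-12 + 0)) = 3958 - 1/(728 - 12) = 3958 - 1/716 = 2833927/716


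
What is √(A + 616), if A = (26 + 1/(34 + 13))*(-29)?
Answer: I*√306205/47 ≈ 11.774*I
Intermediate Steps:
A = -35467/47 (A = (26 + 1/47)*(-29) = (1223/47)*(-29) = -35467/47 ≈ -754.62)
√(A + 616) = √(-35467/47 + 616) = √(-6515/47) = I*√306205/47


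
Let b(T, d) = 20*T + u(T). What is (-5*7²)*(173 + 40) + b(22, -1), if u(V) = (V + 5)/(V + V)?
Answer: -2276753/44 ≈ -51744.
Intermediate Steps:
u(V) = (5 + V)/(2*V) (u(V) = (5 + V)/((2*V)) = (5 + V)*(1/(2*V)) = (5 + V)/(2*V))
b(T, d) = 20*T + (5 + T)/(2*T)
(-5*7²)*(173 + 40) + b(22, -1) = (-5*7²)*(173 + 40) + (½)*(5 + 22 + 40*22²)/22 = -5*49*213 + (½)*(1/22)*(5 + 22 + 40*484) = -245*213 + (½)*(1/22)*(5 + 22 + 19360) = -52185 + (½)*(1/22)*19387 = -52185 + 19387/44 = -2276753/44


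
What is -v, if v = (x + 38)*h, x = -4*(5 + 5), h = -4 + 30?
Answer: 52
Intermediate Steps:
h = 26
x = -40 (x = -4*10 = -40)
v = -52 (v = (-40 + 38)*26 = -2*26 = -52)
-v = -1*(-52) = 52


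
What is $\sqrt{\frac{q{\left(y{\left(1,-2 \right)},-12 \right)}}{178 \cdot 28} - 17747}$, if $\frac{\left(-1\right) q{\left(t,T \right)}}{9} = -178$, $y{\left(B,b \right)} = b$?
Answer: $\frac{i \sqrt{3478349}}{14} \approx 133.22 i$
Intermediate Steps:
$q{\left(t,T \right)} = 1602$ ($q{\left(t,T \right)} = \left(-9\right) \left(-178\right) = 1602$)
$\sqrt{\frac{q{\left(y{\left(1,-2 \right)},-12 \right)}}{178 \cdot 28} - 17747} = \sqrt{\frac{1602}{178 \cdot 28} - 17747} = \sqrt{\frac{1602}{4984} - 17747} = \sqrt{1602 \cdot \frac{1}{4984} - 17747} = \sqrt{\frac{9}{28} - 17747} = \sqrt{- \frac{496907}{28}} = \frac{i \sqrt{3478349}}{14}$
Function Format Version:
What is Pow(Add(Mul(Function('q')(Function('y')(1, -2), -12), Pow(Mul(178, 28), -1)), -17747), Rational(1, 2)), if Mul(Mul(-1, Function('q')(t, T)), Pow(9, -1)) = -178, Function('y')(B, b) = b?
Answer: Mul(Rational(1, 14), I, Pow(3478349, Rational(1, 2))) ≈ Mul(133.22, I)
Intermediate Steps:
Function('q')(t, T) = 1602 (Function('q')(t, T) = Mul(-9, -178) = 1602)
Pow(Add(Mul(Function('q')(Function('y')(1, -2), -12), Pow(Mul(178, 28), -1)), -17747), Rational(1, 2)) = Pow(Add(Mul(1602, Pow(Mul(178, 28), -1)), -17747), Rational(1, 2)) = Pow(Add(Mul(1602, Pow(4984, -1)), -17747), Rational(1, 2)) = Pow(Add(Mul(1602, Rational(1, 4984)), -17747), Rational(1, 2)) = Pow(Add(Rational(9, 28), -17747), Rational(1, 2)) = Pow(Rational(-496907, 28), Rational(1, 2)) = Mul(Rational(1, 14), I, Pow(3478349, Rational(1, 2)))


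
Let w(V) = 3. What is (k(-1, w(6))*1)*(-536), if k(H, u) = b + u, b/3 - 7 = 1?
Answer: -14472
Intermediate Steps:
b = 24 (b = 21 + 3*1 = 21 + 3 = 24)
k(H, u) = 24 + u
(k(-1, w(6))*1)*(-536) = ((24 + 3)*1)*(-536) = (27*1)*(-536) = 27*(-536) = -14472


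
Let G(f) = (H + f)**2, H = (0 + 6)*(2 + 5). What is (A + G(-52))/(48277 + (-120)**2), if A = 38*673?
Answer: 25674/62677 ≈ 0.40962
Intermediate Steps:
H = 42 (H = 6*7 = 42)
G(f) = (42 + f)**2
A = 25574
(A + G(-52))/(48277 + (-120)**2) = (25574 + (42 - 52)**2)/(48277 + (-120)**2) = (25574 + (-10)**2)/(48277 + 14400) = (25574 + 100)/62677 = 25674*(1/62677) = 25674/62677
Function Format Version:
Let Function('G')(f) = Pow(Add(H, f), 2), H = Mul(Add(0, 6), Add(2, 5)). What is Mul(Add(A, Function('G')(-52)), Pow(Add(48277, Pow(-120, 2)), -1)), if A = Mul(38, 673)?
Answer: Rational(25674, 62677) ≈ 0.40962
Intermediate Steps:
H = 42 (H = Mul(6, 7) = 42)
Function('G')(f) = Pow(Add(42, f), 2)
A = 25574
Mul(Add(A, Function('G')(-52)), Pow(Add(48277, Pow(-120, 2)), -1)) = Mul(Add(25574, Pow(Add(42, -52), 2)), Pow(Add(48277, Pow(-120, 2)), -1)) = Mul(Add(25574, Pow(-10, 2)), Pow(Add(48277, 14400), -1)) = Mul(Add(25574, 100), Pow(62677, -1)) = Mul(25674, Rational(1, 62677)) = Rational(25674, 62677)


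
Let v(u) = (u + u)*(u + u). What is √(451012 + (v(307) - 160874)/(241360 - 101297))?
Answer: √8847823112442314/140063 ≈ 671.58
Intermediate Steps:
v(u) = 4*u² (v(u) = (2*u)*(2*u) = 4*u²)
√(451012 + (v(307) - 160874)/(241360 - 101297)) = √(451012 + (4*307² - 160874)/(241360 - 101297)) = √(451012 + (4*94249 - 160874)/140063) = √(451012 + (376996 - 160874)*(1/140063)) = √(451012 + 216122*(1/140063)) = √(451012 + 216122/140063) = √(63170309878/140063) = √8847823112442314/140063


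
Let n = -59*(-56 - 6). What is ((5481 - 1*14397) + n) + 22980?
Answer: 17722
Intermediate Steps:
n = 3658 (n = -59*(-62) = 3658)
((5481 - 1*14397) + n) + 22980 = ((5481 - 1*14397) + 3658) + 22980 = ((5481 - 14397) + 3658) + 22980 = (-8916 + 3658) + 22980 = -5258 + 22980 = 17722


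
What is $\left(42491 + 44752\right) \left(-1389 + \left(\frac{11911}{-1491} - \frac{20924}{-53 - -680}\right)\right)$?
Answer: $- \frac{12962199042858}{103873} \approx -1.2479 \cdot 10^{8}$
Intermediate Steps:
$\left(42491 + 44752\right) \left(-1389 + \left(\frac{11911}{-1491} - \frac{20924}{-53 - -680}\right)\right) = 87243 \left(-1389 + \left(11911 \left(- \frac{1}{1491}\right) - \frac{20924}{-53 + 680}\right)\right) = 87243 \left(-1389 - \left(\frac{11911}{1491} + \frac{20924}{627}\right)\right) = 87243 \left(-1389 - \frac{4296209}{103873}\right) = 87243 \left(- \frac{148575806}{103873}\right) = - \frac{12962199042858}{103873}$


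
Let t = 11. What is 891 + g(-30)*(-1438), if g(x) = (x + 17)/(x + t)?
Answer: -1765/19 ≈ -92.895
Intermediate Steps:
g(x) = (17 + x)/(11 + x) (g(x) = (x + 17)/(x + 11) = (17 + x)/(11 + x))
891 + g(-30)*(-1438) = 891 + ((17 - 30)/(11 - 30))*(-1438) = 891 + (-13/(-19))*(-1438) = 891 - 1/19*(-13)*(-1438) = 891 + (13/19)*(-1438) = 891 - 18694/19 = -1765/19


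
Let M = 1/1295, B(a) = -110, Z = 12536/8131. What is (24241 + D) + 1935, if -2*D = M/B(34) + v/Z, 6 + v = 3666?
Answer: 5578032278871/223219150 ≈ 24989.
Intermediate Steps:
Z = 12536/8131 (Z = 12536*(1/8131) = 12536/8131 ≈ 1.5418)
v = 3660 (v = -6 + 3666 = 3660)
M = 1/1295 ≈ 0.00077220
D = -264952191529/223219150 (D = -((1/1295)/(-110) + 3660/(12536/8131))/2 = -((1/1295)*(-1/110) + 3660*(8131/12536))/2 = -(-1/142450 + 7439865/3134)/2 = -½*264952191529/111609575 = -264952191529/223219150 ≈ -1187.0)
(24241 + D) + 1935 = (24241 - 264952191529/223219150) + 1935 = 5146103223621/223219150 + 1935 = 5578032278871/223219150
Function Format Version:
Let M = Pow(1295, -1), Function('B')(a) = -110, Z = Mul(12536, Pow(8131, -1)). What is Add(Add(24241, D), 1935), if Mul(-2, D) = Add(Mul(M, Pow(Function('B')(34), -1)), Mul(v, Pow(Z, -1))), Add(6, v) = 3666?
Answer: Rational(5578032278871, 223219150) ≈ 24989.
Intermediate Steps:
Z = Rational(12536, 8131) (Z = Mul(12536, Rational(1, 8131)) = Rational(12536, 8131) ≈ 1.5418)
v = 3660 (v = Add(-6, 3666) = 3660)
M = Rational(1, 1295) ≈ 0.00077220
D = Rational(-264952191529, 223219150) (D = Mul(Rational(-1, 2), Add(Mul(Rational(1, 1295), Pow(-110, -1)), Mul(3660, Pow(Rational(12536, 8131), -1)))) = Mul(Rational(-1, 2), Add(Mul(Rational(1, 1295), Rational(-1, 110)), Mul(3660, Rational(8131, 12536)))) = Mul(Rational(-1, 2), Add(Rational(-1, 142450), Rational(7439865, 3134))) = Mul(Rational(-1, 2), Rational(264952191529, 111609575)) = Rational(-264952191529, 223219150) ≈ -1187.0)
Add(Add(24241, D), 1935) = Add(Add(24241, Rational(-264952191529, 223219150)), 1935) = Add(Rational(5146103223621, 223219150), 1935) = Rational(5578032278871, 223219150)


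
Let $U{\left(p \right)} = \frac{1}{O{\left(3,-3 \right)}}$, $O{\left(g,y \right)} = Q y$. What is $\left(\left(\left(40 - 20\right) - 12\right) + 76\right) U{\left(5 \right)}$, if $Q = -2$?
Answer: $14$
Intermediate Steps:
$O{\left(g,y \right)} = - 2 y$
$U{\left(p \right)} = \frac{1}{6}$ ($U{\left(p \right)} = \frac{1}{\left(-2\right) \left(-3\right)} = \frac{1}{6}$)
$\left(\left(\left(40 - 20\right) - 12\right) + 76\right) U{\left(5 \right)} = \left(\left(\left(40 - 20\right) - 12\right) + 76\right) \frac{1}{6} = \left(\left(20 - 12\right) + 76\right) \frac{1}{6} = \left(8 + 76\right) \frac{1}{6} = 84 \cdot \frac{1}{6} = 14$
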